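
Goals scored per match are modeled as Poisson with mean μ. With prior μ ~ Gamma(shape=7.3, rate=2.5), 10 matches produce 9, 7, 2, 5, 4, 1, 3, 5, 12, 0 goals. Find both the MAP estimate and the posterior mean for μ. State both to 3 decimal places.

MAP = 4.344, posterior mean = 4.424

Σ counts = 48. Posterior: Gamma(shape = 7.3+48 = 55.3, rate = 2.5+10 = 12.5).
Mode = (α−1)/β = 54.3/12.5 = 4.344.
Mean = α/β = 55.3/12.5 = 4.424.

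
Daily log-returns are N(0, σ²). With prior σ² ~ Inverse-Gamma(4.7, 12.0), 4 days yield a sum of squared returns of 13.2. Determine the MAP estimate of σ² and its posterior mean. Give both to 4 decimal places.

Posterior: Inverse-Gamma(shape = 4.7+4/2 = 6.7, scale = 12.0+13.2/2 = 18.6).
Mode = β/(α+1) = 18.6/7.7 = 2.4156.
Mean = β/(α−1) = 18.6/5.7 = 3.2632.

MAP: 2.4156. Posterior mean: 3.2632.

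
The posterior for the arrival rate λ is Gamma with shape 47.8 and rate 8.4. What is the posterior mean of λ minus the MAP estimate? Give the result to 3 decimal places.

0.119

Mode = (α−1)/β = 46.8/8.4 = 5.571.
Mean = α/β = 47.8/8.4 = 5.690.
Difference = 5.690 − 5.571 = 0.119.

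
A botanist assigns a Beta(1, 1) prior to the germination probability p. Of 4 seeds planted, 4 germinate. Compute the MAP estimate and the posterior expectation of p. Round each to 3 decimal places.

MAP = 1.000, posterior mean = 0.833

Posterior: Beta(1+4, 1+0) = Beta(5, 1).
Since β = 1 ≤ 1 and α > 1, the Beta density is monotone increasing on [0,1]; the mode is at 1.
Mean = 5/(5+1) = 0.833.
Left-skewed posterior ⇒ mean < mode.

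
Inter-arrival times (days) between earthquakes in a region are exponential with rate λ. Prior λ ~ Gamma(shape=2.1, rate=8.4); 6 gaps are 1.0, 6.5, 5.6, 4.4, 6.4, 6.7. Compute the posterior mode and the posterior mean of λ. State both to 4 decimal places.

MAP = 0.1821; posterior mean = 0.2077

Σ times = 30.6. Posterior: Gamma(shape = 2.1+6 = 8.1, rate = 8.4+30.6 = 39.0).
Mode = (α−1)/β = 7.1/39.0 = 0.1821.
Mean = α/β = 8.1/39.0 = 0.2077.
Mean > mode: the posterior has a right tail.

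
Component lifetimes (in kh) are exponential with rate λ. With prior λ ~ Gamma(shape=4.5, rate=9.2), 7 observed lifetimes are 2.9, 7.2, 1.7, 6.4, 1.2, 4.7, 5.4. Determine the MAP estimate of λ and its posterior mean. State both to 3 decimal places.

Σ times = 29.5. Posterior: Gamma(shape = 4.5+7 = 11.5, rate = 9.2+29.5 = 38.7).
Mode = (α−1)/β = 10.5/38.7 = 0.271.
Mean = α/β = 11.5/38.7 = 0.297.

MAP: 0.271. Posterior mean: 0.297.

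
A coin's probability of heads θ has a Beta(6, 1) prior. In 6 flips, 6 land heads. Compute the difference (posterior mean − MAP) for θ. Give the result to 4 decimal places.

Posterior: Beta(6+6, 1+0) = Beta(12, 1).
Since β = 1 ≤ 1 and α > 1, the Beta density is monotone increasing on [0,1]; the mode is at 1.
Mean = 12/(12+1) = 0.9231.
Difference = 0.9231 − 1.0000 = -0.0769.

-0.0769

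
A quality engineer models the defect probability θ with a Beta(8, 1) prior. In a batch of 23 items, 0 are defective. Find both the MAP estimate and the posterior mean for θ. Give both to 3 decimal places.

MAP = 0.233; posterior mean = 0.250

Posterior: Beta(8+0, 1+23) = Beta(8, 24).
Mode = (8−1)/(8+24−2) = 7/30 = 0.233.
Mean = 8/(8+24) = 8/32 = 0.250.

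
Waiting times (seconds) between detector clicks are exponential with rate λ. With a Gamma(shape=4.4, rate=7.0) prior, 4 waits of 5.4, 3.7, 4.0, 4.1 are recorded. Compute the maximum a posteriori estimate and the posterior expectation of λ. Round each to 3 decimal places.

Σ times = 17.2. Posterior: Gamma(shape = 4.4+4 = 8.4, rate = 7.0+17.2 = 24.2).
Mode = (α−1)/β = 7.4/24.2 = 0.306.
Mean = α/β = 8.4/24.2 = 0.347.
Mean > mode: the posterior has a right tail.

MAP: 0.306. Posterior mean: 0.347.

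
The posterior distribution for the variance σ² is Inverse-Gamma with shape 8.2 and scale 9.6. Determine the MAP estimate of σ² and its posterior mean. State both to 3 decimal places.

Mode = β/(α+1) = 9.6/9.2 = 1.043.
Mean = β/(α−1) = 9.6/7.2 = 1.333.

MAP = 1.043, posterior mean = 1.333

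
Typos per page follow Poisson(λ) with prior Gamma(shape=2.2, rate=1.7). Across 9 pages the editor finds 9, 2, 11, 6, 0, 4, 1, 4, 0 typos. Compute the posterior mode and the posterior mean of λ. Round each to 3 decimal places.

Σ counts = 37. Posterior: Gamma(shape = 2.2+37 = 39.2, rate = 1.7+9 = 10.7).
Mode = (α−1)/β = 38.2/10.7 = 3.570.
Mean = α/β = 39.2/10.7 = 3.664.

MAP: 3.570. Posterior mean: 3.664.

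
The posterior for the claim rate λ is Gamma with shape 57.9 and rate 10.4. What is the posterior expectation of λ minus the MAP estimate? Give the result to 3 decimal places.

Mode = (α−1)/β = 56.9/10.4 = 5.471.
Mean = α/β = 57.9/10.4 = 5.567.
Difference = 5.567 − 5.471 = 0.096.

0.096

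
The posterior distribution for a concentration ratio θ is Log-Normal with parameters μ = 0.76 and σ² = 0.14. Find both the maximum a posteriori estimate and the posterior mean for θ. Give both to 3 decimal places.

MAP: 1.859. Posterior mean: 2.293.

Mode = exp(μ − σ²) = exp(0.62) = 1.859.
Mean = exp(μ + σ²/2) = exp(0.830) = 2.293.
The posterior is right-skewed, so the mean exceeds the mode.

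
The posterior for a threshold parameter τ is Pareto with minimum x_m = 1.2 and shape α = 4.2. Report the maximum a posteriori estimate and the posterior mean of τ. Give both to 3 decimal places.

MAP = 1.200; posterior mean = 1.575

The Pareto density is strictly decreasing on [x_m, ∞), so the mode is x_m = 1.200.
Mean = α·x_m/(α−1) = 4.2·1.2/3.2 = 1.575.
Mean > mode: the posterior has a right tail.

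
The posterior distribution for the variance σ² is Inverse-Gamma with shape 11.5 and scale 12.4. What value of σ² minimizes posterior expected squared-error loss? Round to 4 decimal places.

1.1810

Mode = β/(α+1) = 12.4/12.5 = 0.9920.
Mean = β/(α−1) = 12.4/10.5 = 1.1810.
Squared-error loss ⇒ the optimal estimator is the posterior mean.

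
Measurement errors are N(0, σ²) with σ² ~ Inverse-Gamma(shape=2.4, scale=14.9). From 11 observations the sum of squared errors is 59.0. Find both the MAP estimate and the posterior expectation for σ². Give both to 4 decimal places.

MAP = 4.9888, posterior mean = 6.4348

Posterior: Inverse-Gamma(shape = 2.4+11/2 = 7.9, scale = 14.9+59.0/2 = 44.4).
Mode = β/(α+1) = 44.4/8.9 = 4.9888.
Mean = β/(α−1) = 44.4/6.9 = 6.4348.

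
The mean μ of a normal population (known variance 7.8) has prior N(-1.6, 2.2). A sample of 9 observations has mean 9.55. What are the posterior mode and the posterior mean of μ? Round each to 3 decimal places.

MAP: 6.399. Posterior mean: 6.399.

Posterior for μ is Normal. Precision-weighted mean: (1/2.2·-1.6 + 9/7.8·9.55) / (1/2.2 + 9/7.8) = 6.399.
A Normal posterior is symmetric, so mode = mean.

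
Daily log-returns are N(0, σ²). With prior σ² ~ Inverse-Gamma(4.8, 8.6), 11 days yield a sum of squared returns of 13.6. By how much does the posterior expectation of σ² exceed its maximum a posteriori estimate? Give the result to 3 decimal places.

Posterior: Inverse-Gamma(shape = 4.8+11/2 = 10.3, scale = 8.6+13.6/2 = 15.4).
Mode = β/(α+1) = 15.4/11.3 = 1.363.
Mean = β/(α−1) = 15.4/9.3 = 1.656.
Difference = 1.656 − 1.363 = 0.293.

0.293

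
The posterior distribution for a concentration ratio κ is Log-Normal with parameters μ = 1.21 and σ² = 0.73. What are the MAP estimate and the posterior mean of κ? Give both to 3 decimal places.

MAP = 1.616, posterior mean = 4.831

Mode = exp(μ − σ²) = exp(0.48) = 1.616.
Mean = exp(μ + σ²/2) = exp(1.575) = 4.831.
The mean is pulled above the mode by the posterior's right skew.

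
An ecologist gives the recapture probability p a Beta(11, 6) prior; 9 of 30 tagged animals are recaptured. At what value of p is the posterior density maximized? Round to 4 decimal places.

Posterior: Beta(11+9, 6+21) = Beta(20, 27).
Mode = (20−1)/(20+27−2) = 19/45 = 0.4222.
Mean = 20/(20+27) = 20/47 = 0.4255.
This is the posterior mode — the MAP estimate.

0.4222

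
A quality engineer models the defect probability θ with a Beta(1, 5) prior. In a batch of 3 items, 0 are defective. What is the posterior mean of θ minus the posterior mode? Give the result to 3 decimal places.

0.111

Posterior: Beta(1+0, 5+3) = Beta(1, 8).
Since α = 1 ≤ 1 and β > 1, the Beta density is monotone decreasing on [0,1]; the mode is at 0.
Mean = 1/(1+8) = 0.111.
Difference = 0.111 − 0.000 = 0.111.
Mean > mode: the posterior has a right tail.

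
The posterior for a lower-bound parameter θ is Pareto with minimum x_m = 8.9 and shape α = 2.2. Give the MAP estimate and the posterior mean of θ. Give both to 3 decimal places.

MAP = 8.900; posterior mean = 16.317

The Pareto density is strictly decreasing on [x_m, ∞), so the mode is x_m = 8.900.
Mean = α·x_m/(α−1) = 2.2·8.9/1.2 = 16.317.
The mean is pulled above the mode by the posterior's right skew.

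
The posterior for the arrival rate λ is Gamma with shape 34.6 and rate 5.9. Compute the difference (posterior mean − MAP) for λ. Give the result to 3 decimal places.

Mode = (α−1)/β = 33.6/5.9 = 5.695.
Mean = α/β = 34.6/5.9 = 5.864.
Difference = 5.864 − 5.695 = 0.169.

0.169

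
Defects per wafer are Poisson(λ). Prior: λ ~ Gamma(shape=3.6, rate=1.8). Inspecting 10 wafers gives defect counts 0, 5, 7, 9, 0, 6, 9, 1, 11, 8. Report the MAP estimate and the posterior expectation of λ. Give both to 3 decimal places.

MAP = 4.966, posterior mean = 5.051

Σ counts = 56. Posterior: Gamma(shape = 3.6+56 = 59.6, rate = 1.8+10 = 11.8).
Mode = (α−1)/β = 58.6/11.8 = 4.966.
Mean = α/β = 59.6/11.8 = 5.051.
Right-skewed posterior ⇒ mode < mean.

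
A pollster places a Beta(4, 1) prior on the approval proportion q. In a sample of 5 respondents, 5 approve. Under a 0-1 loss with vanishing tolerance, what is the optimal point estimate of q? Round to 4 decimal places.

1.0000

Posterior: Beta(4+5, 1+0) = Beta(9, 1).
Since β = 1 ≤ 1 and α > 1, the Beta density is monotone increasing on [0,1]; the mode is at 1.
Mean = 9/(9+1) = 0.9000.
This is the posterior mode — the MAP estimate.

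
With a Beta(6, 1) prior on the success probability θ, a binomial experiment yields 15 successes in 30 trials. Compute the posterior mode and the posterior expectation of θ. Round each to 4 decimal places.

Posterior: Beta(6+15, 1+15) = Beta(21, 16).
Mode = (21−1)/(21+16−2) = 20/35 = 0.5714.
Mean = 21/(21+16) = 21/37 = 0.5676.

MAP: 0.5714. Posterior mean: 0.5676.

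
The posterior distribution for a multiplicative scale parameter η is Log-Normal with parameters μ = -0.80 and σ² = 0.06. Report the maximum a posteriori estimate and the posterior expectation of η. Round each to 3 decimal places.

Mode = exp(μ − σ²) = exp(-0.86) = 0.423.
Mean = exp(μ + σ²/2) = exp(-0.770) = 0.463.

MAP: 0.423. Posterior mean: 0.463.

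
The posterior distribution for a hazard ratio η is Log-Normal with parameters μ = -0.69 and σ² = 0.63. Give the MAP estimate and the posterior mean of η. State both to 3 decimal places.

MAP: 0.267. Posterior mean: 0.687.

Mode = exp(μ − σ²) = exp(-1.32) = 0.267.
Mean = exp(μ + σ²/2) = exp(-0.375) = 0.687.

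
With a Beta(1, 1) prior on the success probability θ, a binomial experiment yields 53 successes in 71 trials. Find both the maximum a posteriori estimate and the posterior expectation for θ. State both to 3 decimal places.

θ_MAP = 0.746, E[θ|data] = 0.740

Posterior: Beta(1+53, 1+18) = Beta(54, 19).
Mode = (54−1)/(54+19−2) = 53/71 = 0.746.
With a flat prior the MAP equals the MLE, 53/71.
Mean = 54/(54+19) = 54/73 = 0.740.
The posterior is left-skewed, so the mode exceeds the mean.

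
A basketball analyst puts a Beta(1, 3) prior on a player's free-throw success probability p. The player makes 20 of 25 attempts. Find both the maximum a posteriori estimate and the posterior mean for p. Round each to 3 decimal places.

Posterior: Beta(1+20, 3+5) = Beta(21, 8).
Mode = (21−1)/(21+8−2) = 20/27 = 0.741.
Mean = 21/(21+8) = 21/29 = 0.724.

MAP = 0.741, posterior mean = 0.724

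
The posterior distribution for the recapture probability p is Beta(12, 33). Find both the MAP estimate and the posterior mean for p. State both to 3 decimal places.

Mode = (12−1)/(12+33−2) = 11/43 = 0.256.
Mean = 12/(12+33) = 12/45 = 0.267.

MAP = 0.256, posterior mean = 0.267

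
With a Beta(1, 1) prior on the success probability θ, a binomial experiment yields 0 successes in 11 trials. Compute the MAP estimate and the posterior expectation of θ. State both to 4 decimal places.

Posterior: Beta(1+0, 1+11) = Beta(1, 12).
Since α = 1 ≤ 1 and β > 1, the Beta density is monotone decreasing on [0,1]; the mode is at 0.
Mean = 1/(1+12) = 0.0769.

MAP = 0.0000, posterior mean = 0.0769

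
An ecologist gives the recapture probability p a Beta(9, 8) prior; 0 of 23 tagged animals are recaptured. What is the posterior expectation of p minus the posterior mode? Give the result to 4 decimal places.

0.0145

Posterior: Beta(9+0, 8+23) = Beta(9, 31).
Mode = (9−1)/(9+31−2) = 8/38 = 0.2105.
Mean = 9/(9+31) = 9/40 = 0.2250.
Difference = 0.2250 − 0.2105 = 0.0145.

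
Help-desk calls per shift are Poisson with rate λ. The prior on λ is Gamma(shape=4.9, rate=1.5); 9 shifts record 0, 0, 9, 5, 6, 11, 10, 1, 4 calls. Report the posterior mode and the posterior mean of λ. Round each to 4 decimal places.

Σ counts = 46. Posterior: Gamma(shape = 4.9+46 = 50.9, rate = 1.5+9 = 10.5).
Mode = (α−1)/β = 49.9/10.5 = 4.7524.
Mean = α/β = 50.9/10.5 = 4.8476.
Right-skewed posterior ⇒ mode < mean.

MAP = 4.7524, posterior mean = 4.8476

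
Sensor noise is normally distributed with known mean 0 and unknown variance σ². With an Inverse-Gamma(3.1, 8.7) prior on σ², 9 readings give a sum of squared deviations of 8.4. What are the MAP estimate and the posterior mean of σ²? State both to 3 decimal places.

Posterior: Inverse-Gamma(shape = 3.1+9/2 = 7.6, scale = 8.7+8.4/2 = 12.9).
Mode = β/(α+1) = 12.9/8.6 = 1.500.
Mean = β/(α−1) = 12.9/6.6 = 1.955.
Mean > mode: the posterior has a right tail.

MAP = 1.500, posterior mean = 1.955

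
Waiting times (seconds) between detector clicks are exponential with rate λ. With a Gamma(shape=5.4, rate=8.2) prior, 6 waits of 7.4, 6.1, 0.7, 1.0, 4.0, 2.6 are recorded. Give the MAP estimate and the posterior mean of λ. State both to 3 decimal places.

Σ times = 21.8. Posterior: Gamma(shape = 5.4+6 = 11.4, rate = 8.2+21.8 = 30.0).
Mode = (α−1)/β = 10.4/30.0 = 0.347.
Mean = α/β = 11.4/30.0 = 0.380.
The mean is pulled above the mode by the posterior's right skew.

MAP = 0.347; posterior mean = 0.380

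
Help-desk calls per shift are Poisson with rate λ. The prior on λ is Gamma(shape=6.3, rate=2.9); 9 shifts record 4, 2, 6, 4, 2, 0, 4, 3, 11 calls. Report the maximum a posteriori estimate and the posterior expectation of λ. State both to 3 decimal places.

λ_MAP = 3.471, E[λ|data] = 3.555

Σ counts = 36. Posterior: Gamma(shape = 6.3+36 = 42.3, rate = 2.9+9 = 11.9).
Mode = (α−1)/β = 41.3/11.9 = 3.471.
Mean = α/β = 42.3/11.9 = 3.555.
The mean is pulled above the mode by the posterior's right skew.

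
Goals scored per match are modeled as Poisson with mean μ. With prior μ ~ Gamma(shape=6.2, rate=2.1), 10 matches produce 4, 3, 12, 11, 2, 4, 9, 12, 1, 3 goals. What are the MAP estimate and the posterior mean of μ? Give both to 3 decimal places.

Σ counts = 61. Posterior: Gamma(shape = 6.2+61 = 67.2, rate = 2.1+10 = 12.1).
Mode = (α−1)/β = 66.2/12.1 = 5.471.
Mean = α/β = 67.2/12.1 = 5.554.
Mean > mode: the posterior has a right tail.

μ_MAP = 5.471, E[μ|data] = 5.554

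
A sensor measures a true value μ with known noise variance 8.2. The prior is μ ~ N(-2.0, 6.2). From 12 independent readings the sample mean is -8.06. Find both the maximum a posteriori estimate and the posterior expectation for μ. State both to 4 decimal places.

MAP = -7.4584; posterior mean = -7.4584

Posterior for μ is Normal. Precision-weighted mean: (1/6.2·-2.0 + 12/8.2·-8.06) / (1/6.2 + 12/8.2) = -7.4584.
A Normal posterior is symmetric, so mode = mean.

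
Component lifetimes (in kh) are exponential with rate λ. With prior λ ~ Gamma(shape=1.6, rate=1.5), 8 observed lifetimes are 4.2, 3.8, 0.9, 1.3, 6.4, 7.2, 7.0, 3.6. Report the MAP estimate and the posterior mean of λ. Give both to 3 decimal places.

MAP = 0.240, posterior mean = 0.267

Σ times = 34.4. Posterior: Gamma(shape = 1.6+8 = 9.6, rate = 1.5+34.4 = 35.9).
Mode = (α−1)/β = 8.6/35.9 = 0.240.
Mean = α/β = 9.6/35.9 = 0.267.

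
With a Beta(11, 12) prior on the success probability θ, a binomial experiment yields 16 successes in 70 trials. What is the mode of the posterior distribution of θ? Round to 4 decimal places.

Posterior: Beta(11+16, 12+54) = Beta(27, 66).
Mode = (27−1)/(27+66−2) = 26/91 = 0.2857.
Mean = 27/(27+66) = 27/93 = 0.2903.
This is the posterior mode — the MAP estimate.

0.2857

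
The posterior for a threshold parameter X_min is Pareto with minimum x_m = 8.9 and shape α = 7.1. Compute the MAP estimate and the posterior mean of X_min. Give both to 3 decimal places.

The Pareto density is strictly decreasing on [x_m, ∞), so the mode is x_m = 8.900.
Mean = α·x_m/(α−1) = 7.1·8.9/6.1 = 10.359.

MAP = 8.900, posterior mean = 10.359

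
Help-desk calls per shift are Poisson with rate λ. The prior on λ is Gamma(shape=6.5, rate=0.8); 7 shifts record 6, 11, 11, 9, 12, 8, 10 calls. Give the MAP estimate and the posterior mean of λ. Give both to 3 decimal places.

MAP estimate = 9.295, posterior mean = 9.423

Σ counts = 67. Posterior: Gamma(shape = 6.5+67 = 73.5, rate = 0.8+7 = 7.8).
Mode = (α−1)/β = 72.5/7.8 = 9.295.
Mean = α/β = 73.5/7.8 = 9.423.
The mean is pulled above the mode by the posterior's right skew.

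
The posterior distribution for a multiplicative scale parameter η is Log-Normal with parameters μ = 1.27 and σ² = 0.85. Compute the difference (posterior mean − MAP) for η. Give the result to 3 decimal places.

3.925

Mode = exp(μ − σ²) = exp(0.42) = 1.522.
Mean = exp(μ + σ²/2) = exp(1.695) = 5.447.
Difference = 5.447 − 1.522 = 3.925.
Right-skewed posterior ⇒ mode < mean.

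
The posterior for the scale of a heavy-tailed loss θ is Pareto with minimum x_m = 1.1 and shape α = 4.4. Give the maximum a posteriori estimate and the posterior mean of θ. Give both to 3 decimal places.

MAP: 1.100. Posterior mean: 1.424.

The Pareto density is strictly decreasing on [x_m, ∞), so the mode is x_m = 1.100.
Mean = α·x_m/(α−1) = 4.4·1.1/3.4 = 1.424.
Mean > mode: the posterior has a right tail.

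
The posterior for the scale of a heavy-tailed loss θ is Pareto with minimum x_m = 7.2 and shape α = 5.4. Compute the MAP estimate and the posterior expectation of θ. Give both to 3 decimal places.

The Pareto density is strictly decreasing on [x_m, ∞), so the mode is x_m = 7.200.
Mean = α·x_m/(α−1) = 5.4·7.2/4.4 = 8.836.

MAP estimate = 7.200, posterior expectation = 8.836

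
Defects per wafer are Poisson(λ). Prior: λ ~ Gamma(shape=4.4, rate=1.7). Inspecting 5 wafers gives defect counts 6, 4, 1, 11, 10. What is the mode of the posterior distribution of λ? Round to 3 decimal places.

Σ counts = 32. Posterior: Gamma(shape = 4.4+32 = 36.4, rate = 1.7+5 = 6.7).
Mode = (α−1)/β = 35.4/6.7 = 5.284.
Mean = α/β = 36.4/6.7 = 5.433.
This is the posterior mode — the MAP estimate.

5.284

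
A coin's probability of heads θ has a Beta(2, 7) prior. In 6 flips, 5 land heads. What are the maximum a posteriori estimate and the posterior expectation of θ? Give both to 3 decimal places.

MAP: 0.462. Posterior mean: 0.467.

Posterior: Beta(2+5, 7+1) = Beta(7, 8).
Mode = (7−1)/(7+8−2) = 6/13 = 0.462.
Mean = 7/(7+8) = 7/15 = 0.467.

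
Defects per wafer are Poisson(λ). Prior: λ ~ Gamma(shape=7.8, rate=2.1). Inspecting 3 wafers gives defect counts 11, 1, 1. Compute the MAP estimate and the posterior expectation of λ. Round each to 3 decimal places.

Σ counts = 13. Posterior: Gamma(shape = 7.8+13 = 20.8, rate = 2.1+3 = 5.1).
Mode = (α−1)/β = 19.8/5.1 = 3.882.
Mean = α/β = 20.8/5.1 = 4.078.
The mean is pulled above the mode by the posterior's right skew.

MAP estimate = 3.882, posterior expectation = 4.078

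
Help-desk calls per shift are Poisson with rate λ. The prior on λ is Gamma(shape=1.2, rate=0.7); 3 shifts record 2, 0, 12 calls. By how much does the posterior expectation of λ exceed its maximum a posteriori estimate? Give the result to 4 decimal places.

Σ counts = 14. Posterior: Gamma(shape = 1.2+14 = 15.2, rate = 0.7+3 = 3.7).
Mode = (α−1)/β = 14.2/3.7 = 3.8378.
Mean = α/β = 15.2/3.7 = 4.1081.
Difference = 4.1081 − 3.8378 = 0.2703.

0.2703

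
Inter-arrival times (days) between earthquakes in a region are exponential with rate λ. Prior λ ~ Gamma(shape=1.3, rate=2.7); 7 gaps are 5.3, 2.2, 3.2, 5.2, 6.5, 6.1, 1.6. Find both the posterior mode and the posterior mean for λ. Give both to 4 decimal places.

MAP = 0.2226, posterior mean = 0.2530

Σ times = 30.1. Posterior: Gamma(shape = 1.3+7 = 8.3, rate = 2.7+30.1 = 32.8).
Mode = (α−1)/β = 7.3/32.8 = 0.2226.
Mean = α/β = 8.3/32.8 = 0.2530.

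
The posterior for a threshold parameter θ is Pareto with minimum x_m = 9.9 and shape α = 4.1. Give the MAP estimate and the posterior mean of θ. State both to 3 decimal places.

The Pareto density is strictly decreasing on [x_m, ∞), so the mode is x_m = 9.900.
Mean = α·x_m/(α−1) = 4.1·9.9/3.1 = 13.094.

MAP: 9.900. Posterior mean: 13.094.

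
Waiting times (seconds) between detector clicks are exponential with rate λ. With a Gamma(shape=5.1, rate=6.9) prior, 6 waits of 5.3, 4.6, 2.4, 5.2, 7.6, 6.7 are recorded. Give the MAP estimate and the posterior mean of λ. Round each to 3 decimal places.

MAP: 0.261. Posterior mean: 0.287.

Σ times = 31.8. Posterior: Gamma(shape = 5.1+6 = 11.1, rate = 6.9+31.8 = 38.7).
Mode = (α−1)/β = 10.1/38.7 = 0.261.
Mean = α/β = 11.1/38.7 = 0.287.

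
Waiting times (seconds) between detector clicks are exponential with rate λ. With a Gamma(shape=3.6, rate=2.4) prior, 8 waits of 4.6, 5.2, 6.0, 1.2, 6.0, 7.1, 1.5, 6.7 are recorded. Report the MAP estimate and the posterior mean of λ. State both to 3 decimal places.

λ_MAP = 0.260, E[λ|data] = 0.285

Σ times = 38.3. Posterior: Gamma(shape = 3.6+8 = 11.6, rate = 2.4+38.3 = 40.7).
Mode = (α−1)/β = 10.6/40.7 = 0.260.
Mean = α/β = 11.6/40.7 = 0.285.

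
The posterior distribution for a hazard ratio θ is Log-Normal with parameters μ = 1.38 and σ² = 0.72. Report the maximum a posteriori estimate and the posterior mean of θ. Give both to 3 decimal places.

MAP = 1.935; posterior mean = 5.697

Mode = exp(μ − σ²) = exp(0.66) = 1.935.
Mean = exp(μ + σ²/2) = exp(1.740) = 5.697.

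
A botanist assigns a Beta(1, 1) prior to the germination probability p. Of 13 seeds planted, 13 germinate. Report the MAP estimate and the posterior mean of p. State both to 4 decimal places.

Posterior: Beta(1+13, 1+0) = Beta(14, 1).
Since β = 1 ≤ 1 and α > 1, the Beta density is monotone increasing on [0,1]; the mode is at 1.
Mean = 14/(14+1) = 0.9333.

MAP = 1.0000; posterior mean = 0.9333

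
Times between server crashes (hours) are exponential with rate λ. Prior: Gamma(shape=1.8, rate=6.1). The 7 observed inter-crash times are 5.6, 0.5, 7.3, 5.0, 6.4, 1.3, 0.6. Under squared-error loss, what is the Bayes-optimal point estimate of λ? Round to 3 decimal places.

0.268

Σ times = 26.7. Posterior: Gamma(shape = 1.8+7 = 8.8, rate = 6.1+26.7 = 32.8).
Mode = (α−1)/β = 7.8/32.8 = 0.238.
Mean = α/β = 8.8/32.8 = 0.268.
Squared-error loss ⇒ the optimal estimator is the posterior mean.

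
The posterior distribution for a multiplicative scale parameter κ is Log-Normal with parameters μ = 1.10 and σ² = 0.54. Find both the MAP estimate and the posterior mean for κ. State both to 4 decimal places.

Mode = exp(μ − σ²) = exp(0.56) = 1.7507.
Mean = exp(μ + σ²/2) = exp(1.370) = 3.9354.

MAP = 1.7507; posterior mean = 3.9354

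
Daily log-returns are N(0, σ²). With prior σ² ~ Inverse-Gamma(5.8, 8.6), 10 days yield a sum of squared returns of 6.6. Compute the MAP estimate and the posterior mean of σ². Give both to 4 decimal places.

Posterior: Inverse-Gamma(shape = 5.8+10/2 = 10.8, scale = 8.6+6.6/2 = 11.9).
Mode = β/(α+1) = 11.9/11.8 = 1.0085.
Mean = β/(α−1) = 11.9/9.8 = 1.2143.
Right-skewed posterior ⇒ mode < mean.

σ²_MAP = 1.0085, E[σ²|data] = 1.2143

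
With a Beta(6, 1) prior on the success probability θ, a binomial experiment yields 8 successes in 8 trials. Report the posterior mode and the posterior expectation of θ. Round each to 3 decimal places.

MAP: 1.000. Posterior mean: 0.933.

Posterior: Beta(6+8, 1+0) = Beta(14, 1).
Since β = 1 ≤ 1 and α > 1, the Beta density is monotone increasing on [0,1]; the mode is at 1.
Mean = 14/(14+1) = 0.933.
The mean is pulled below the mode by the posterior's left skew.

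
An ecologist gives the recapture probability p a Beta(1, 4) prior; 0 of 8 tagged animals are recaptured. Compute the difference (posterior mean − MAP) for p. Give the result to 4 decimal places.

0.0769

Posterior: Beta(1+0, 4+8) = Beta(1, 12).
Since α = 1 ≤ 1 and β > 1, the Beta density is monotone decreasing on [0,1]; the mode is at 0.
Mean = 1/(1+12) = 0.0769.
Difference = 0.0769 − 0.0000 = 0.0769.
The mean is pulled above the mode by the posterior's right skew.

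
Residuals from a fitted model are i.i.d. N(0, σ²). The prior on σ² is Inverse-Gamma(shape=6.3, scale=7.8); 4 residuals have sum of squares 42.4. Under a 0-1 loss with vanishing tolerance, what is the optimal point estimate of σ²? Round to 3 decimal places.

Posterior: Inverse-Gamma(shape = 6.3+4/2 = 8.3, scale = 7.8+42.4/2 = 29.0).
Mode = β/(α+1) = 29.0/9.3 = 3.118.
Mean = β/(α−1) = 29.0/7.3 = 3.973.
This is the posterior mode — the MAP estimate.

3.118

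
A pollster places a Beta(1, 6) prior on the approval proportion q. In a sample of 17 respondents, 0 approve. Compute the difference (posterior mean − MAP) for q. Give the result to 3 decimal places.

0.042

Posterior: Beta(1+0, 6+17) = Beta(1, 23).
Since α = 1 ≤ 1 and β > 1, the Beta density is monotone decreasing on [0,1]; the mode is at 0.
Mean = 1/(1+23) = 0.042.
Difference = 0.042 − 0.000 = 0.042.
The posterior is right-skewed, so the mean exceeds the mode.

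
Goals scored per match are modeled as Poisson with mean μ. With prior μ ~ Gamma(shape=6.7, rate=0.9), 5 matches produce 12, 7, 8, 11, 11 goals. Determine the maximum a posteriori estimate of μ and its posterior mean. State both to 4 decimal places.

Σ counts = 49. Posterior: Gamma(shape = 6.7+49 = 55.7, rate = 0.9+5 = 5.9).
Mode = (α−1)/β = 54.7/5.9 = 9.2712.
Mean = α/β = 55.7/5.9 = 9.4407.
The posterior is right-skewed, so the mean exceeds the mode.

μ_MAP = 9.2712, E[μ|data] = 9.4407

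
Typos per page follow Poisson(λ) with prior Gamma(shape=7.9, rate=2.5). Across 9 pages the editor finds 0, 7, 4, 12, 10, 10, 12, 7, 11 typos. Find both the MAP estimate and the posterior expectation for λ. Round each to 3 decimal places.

MAP = 6.948, posterior mean = 7.035

Σ counts = 73. Posterior: Gamma(shape = 7.9+73 = 80.9, rate = 2.5+9 = 11.5).
Mode = (α−1)/β = 79.9/11.5 = 6.948.
Mean = α/β = 80.9/11.5 = 7.035.
Mean > mode: the posterior has a right tail.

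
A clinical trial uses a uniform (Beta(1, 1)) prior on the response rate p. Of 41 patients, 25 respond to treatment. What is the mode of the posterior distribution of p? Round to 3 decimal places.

0.610

Posterior: Beta(1+25, 1+16) = Beta(26, 17).
Mode = (26−1)/(26+17−2) = 25/41 = 0.610.
Mean = 26/(26+17) = 26/43 = 0.605.
This is the posterior mode — the MAP estimate.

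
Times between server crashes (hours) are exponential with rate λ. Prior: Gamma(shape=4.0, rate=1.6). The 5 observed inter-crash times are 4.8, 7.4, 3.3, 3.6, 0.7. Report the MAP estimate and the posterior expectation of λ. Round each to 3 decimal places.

MAP: 0.374. Posterior mean: 0.421.

Σ times = 19.8. Posterior: Gamma(shape = 4.0+5 = 9.0, rate = 1.6+19.8 = 21.4).
Mode = (α−1)/β = 8.0/21.4 = 0.374.
Mean = α/β = 9.0/21.4 = 0.421.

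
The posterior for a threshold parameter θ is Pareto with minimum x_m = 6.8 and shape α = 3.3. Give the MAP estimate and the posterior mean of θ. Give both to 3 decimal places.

The Pareto density is strictly decreasing on [x_m, ∞), so the mode is x_m = 6.800.
Mean = α·x_m/(α−1) = 3.3·6.8/2.3 = 9.757.

θ_MAP = 6.800, E[θ|data] = 9.757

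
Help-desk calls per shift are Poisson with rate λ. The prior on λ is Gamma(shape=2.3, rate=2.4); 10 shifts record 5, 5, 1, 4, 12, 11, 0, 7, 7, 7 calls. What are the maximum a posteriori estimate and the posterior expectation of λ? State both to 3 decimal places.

Σ counts = 59. Posterior: Gamma(shape = 2.3+59 = 61.3, rate = 2.4+10 = 12.4).
Mode = (α−1)/β = 60.3/12.4 = 4.863.
Mean = α/β = 61.3/12.4 = 4.944.
The mean is pulled above the mode by the posterior's right skew.

MAP = 4.863; posterior mean = 4.944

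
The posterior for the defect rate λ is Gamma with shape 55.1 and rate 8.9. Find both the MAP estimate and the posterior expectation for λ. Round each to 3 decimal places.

Mode = (α−1)/β = 54.1/8.9 = 6.079.
Mean = α/β = 55.1/8.9 = 6.191.
The posterior is right-skewed, so the mean exceeds the mode.

MAP = 6.079; posterior mean = 6.191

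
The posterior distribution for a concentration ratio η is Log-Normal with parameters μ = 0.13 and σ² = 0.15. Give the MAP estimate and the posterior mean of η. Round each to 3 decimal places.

Mode = exp(μ − σ²) = exp(-0.02) = 0.980.
Mean = exp(μ + σ²/2) = exp(0.205) = 1.228.

η_MAP = 0.980, E[η|data] = 1.228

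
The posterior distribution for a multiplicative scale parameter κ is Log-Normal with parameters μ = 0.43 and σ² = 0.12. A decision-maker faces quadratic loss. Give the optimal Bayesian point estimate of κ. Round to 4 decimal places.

Mode = exp(μ − σ²) = exp(0.31) = 1.3634.
Mean = exp(μ + σ²/2) = exp(0.490) = 1.6323.
Quadratic loss ⇒ the optimal estimator is the posterior mean.

1.6323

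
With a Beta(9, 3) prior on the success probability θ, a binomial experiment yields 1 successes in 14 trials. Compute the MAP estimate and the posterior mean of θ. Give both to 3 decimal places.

Posterior: Beta(9+1, 3+13) = Beta(10, 16).
Mode = (10−1)/(10+16−2) = 9/24 = 0.375.
Mean = 10/(10+16) = 10/26 = 0.385.
Mean > mode: the posterior has a right tail.

MAP = 0.375, posterior mean = 0.385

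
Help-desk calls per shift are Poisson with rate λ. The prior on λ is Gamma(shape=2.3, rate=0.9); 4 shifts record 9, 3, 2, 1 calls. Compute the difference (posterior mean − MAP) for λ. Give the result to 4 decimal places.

Σ counts = 15. Posterior: Gamma(shape = 2.3+15 = 17.3, rate = 0.9+4 = 4.9).
Mode = (α−1)/β = 16.3/4.9 = 3.3265.
Mean = α/β = 17.3/4.9 = 3.5306.
Difference = 3.5306 − 3.3265 = 0.2041.
Right-skewed posterior ⇒ mode < mean.

0.2041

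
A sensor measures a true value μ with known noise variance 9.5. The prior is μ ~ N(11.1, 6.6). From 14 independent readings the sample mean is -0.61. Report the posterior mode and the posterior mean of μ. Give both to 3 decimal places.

MAP = 0.482, posterior mean = 0.482

Posterior for μ is Normal. Precision-weighted mean: (1/6.6·11.1 + 14/9.5·-0.61) / (1/6.6 + 14/9.5) = 0.482.
A Normal posterior is symmetric, so mode = mean.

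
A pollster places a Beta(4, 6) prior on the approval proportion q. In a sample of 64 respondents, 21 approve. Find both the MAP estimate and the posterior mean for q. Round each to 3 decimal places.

MAP = 0.333; posterior mean = 0.338

Posterior: Beta(4+21, 6+43) = Beta(25, 49).
Mode = (25−1)/(25+49−2) = 24/72 = 0.333.
Mean = 25/(25+49) = 25/74 = 0.338.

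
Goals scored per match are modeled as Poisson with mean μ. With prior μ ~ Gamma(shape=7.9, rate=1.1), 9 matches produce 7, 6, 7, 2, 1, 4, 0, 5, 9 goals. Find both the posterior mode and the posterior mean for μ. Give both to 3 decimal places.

MAP: 4.743. Posterior mean: 4.842.

Σ counts = 41. Posterior: Gamma(shape = 7.9+41 = 48.9, rate = 1.1+9 = 10.1).
Mode = (α−1)/β = 47.9/10.1 = 4.743.
Mean = α/β = 48.9/10.1 = 4.842.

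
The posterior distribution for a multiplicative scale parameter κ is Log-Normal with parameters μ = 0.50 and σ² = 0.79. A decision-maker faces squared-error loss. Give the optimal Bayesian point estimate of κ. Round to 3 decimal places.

2.447

Mode = exp(μ − σ²) = exp(-0.29) = 0.748.
Mean = exp(μ + σ²/2) = exp(0.895) = 2.447.
Squared-error loss ⇒ the optimal estimator is the posterior mean.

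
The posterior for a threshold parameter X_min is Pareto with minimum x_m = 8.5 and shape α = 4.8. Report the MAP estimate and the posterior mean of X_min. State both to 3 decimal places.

MAP: 8.500. Posterior mean: 10.737.

The Pareto density is strictly decreasing on [x_m, ∞), so the mode is x_m = 8.500.
Mean = α·x_m/(α−1) = 4.8·8.5/3.8 = 10.737.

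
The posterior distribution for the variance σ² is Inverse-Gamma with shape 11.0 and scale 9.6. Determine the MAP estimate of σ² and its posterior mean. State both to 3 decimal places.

MAP: 0.800. Posterior mean: 0.960.

Mode = β/(α+1) = 9.6/12.0 = 0.800.
Mean = β/(α−1) = 9.6/10.0 = 0.960.
The posterior is right-skewed, so the mean exceeds the mode.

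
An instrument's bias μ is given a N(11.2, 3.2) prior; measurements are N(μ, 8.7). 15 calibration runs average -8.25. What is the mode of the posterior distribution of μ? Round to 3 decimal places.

-5.266

Posterior for μ is Normal. Precision-weighted mean: (1/3.2·11.2 + 15/8.7·-8.25) / (1/3.2 + 15/8.7) = -5.266.
A Normal posterior is symmetric, so mode = mean.
This is the posterior mode — the MAP estimate.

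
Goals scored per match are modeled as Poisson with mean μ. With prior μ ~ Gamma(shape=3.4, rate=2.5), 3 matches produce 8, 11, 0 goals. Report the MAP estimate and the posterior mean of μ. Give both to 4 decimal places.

μ_MAP = 3.8909, E[μ|data] = 4.0727

Σ counts = 19. Posterior: Gamma(shape = 3.4+19 = 22.4, rate = 2.5+3 = 5.5).
Mode = (α−1)/β = 21.4/5.5 = 3.8909.
Mean = α/β = 22.4/5.5 = 4.0727.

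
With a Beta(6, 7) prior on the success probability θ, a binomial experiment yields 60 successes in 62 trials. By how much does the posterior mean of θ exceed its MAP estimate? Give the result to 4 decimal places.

Posterior: Beta(6+60, 7+2) = Beta(66, 9).
Mode = (66−1)/(66+9−2) = 65/73 = 0.8904.
Mean = 66/(66+9) = 66/75 = 0.8800.
Difference = 0.8800 − 0.8904 = -0.0104.
The mean is pulled below the mode by the posterior's left skew.

-0.0104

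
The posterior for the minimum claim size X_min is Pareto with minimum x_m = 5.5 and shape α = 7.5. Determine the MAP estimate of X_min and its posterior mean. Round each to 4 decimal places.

The Pareto density is strictly decreasing on [x_m, ∞), so the mode is x_m = 5.5000.
Mean = α·x_m/(α−1) = 7.5·5.5/6.5 = 6.3462.

MAP: 5.5000. Posterior mean: 6.3462.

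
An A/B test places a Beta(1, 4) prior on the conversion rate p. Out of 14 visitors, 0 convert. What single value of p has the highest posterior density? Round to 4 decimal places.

0.0000

Posterior: Beta(1+0, 4+14) = Beta(1, 18).
Since α = 1 ≤ 1 and β > 1, the Beta density is monotone decreasing on [0,1]; the mode is at 0.
Mean = 1/(1+18) = 0.0526.
This is the posterior mode — the MAP estimate.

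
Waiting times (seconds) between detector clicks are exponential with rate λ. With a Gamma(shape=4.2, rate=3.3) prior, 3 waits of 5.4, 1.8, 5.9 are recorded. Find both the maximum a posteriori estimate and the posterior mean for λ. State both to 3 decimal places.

Σ times = 13.1. Posterior: Gamma(shape = 4.2+3 = 7.2, rate = 3.3+13.1 = 16.4).
Mode = (α−1)/β = 6.2/16.4 = 0.378.
Mean = α/β = 7.2/16.4 = 0.439.

maximum a posteriori estimate = 0.378, posterior mean = 0.439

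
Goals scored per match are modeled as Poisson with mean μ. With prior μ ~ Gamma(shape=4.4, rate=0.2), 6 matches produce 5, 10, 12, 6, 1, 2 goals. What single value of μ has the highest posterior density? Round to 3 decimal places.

Σ counts = 36. Posterior: Gamma(shape = 4.4+36 = 40.4, rate = 0.2+6 = 6.2).
Mode = (α−1)/β = 39.4/6.2 = 6.355.
Mean = α/β = 40.4/6.2 = 6.516.
This is the posterior mode — the MAP estimate.

6.355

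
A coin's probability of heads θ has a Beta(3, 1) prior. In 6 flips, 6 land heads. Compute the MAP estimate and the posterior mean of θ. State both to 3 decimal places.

MAP estimate = 1.000, posterior mean = 0.900

Posterior: Beta(3+6, 1+0) = Beta(9, 1).
Since β = 1 ≤ 1 and α > 1, the Beta density is monotone increasing on [0,1]; the mode is at 1.
Mean = 9/(9+1) = 0.900.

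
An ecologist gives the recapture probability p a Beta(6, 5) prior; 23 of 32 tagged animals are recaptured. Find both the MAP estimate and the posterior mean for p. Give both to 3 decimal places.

Posterior: Beta(6+23, 5+9) = Beta(29, 14).
Mode = (29−1)/(29+14−2) = 28/41 = 0.683.
Mean = 29/(29+14) = 29/43 = 0.674.
Mode > mean: the posterior has a left tail.

MAP = 0.683, posterior mean = 0.674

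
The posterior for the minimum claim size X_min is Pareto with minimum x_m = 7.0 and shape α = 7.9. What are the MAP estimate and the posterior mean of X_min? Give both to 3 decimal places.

X_min_MAP = 7.000, E[X_min|data] = 8.014

The Pareto density is strictly decreasing on [x_m, ∞), so the mode is x_m = 7.000.
Mean = α·x_m/(α−1) = 7.9·7.0/6.9 = 8.014.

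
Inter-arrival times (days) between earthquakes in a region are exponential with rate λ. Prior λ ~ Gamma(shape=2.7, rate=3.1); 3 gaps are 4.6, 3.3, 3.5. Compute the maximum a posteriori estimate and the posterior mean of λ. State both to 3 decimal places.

MAP = 0.324, posterior mean = 0.393

Σ times = 11.4. Posterior: Gamma(shape = 2.7+3 = 5.7, rate = 3.1+11.4 = 14.5).
Mode = (α−1)/β = 4.7/14.5 = 0.324.
Mean = α/β = 5.7/14.5 = 0.393.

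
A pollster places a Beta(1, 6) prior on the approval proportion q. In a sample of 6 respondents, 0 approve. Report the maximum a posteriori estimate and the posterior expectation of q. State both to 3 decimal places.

q_MAP = 0.000, E[q|data] = 0.077

Posterior: Beta(1+0, 6+6) = Beta(1, 12).
Since α = 1 ≤ 1 and β > 1, the Beta density is monotone decreasing on [0,1]; the mode is at 0.
Mean = 1/(1+12) = 0.077.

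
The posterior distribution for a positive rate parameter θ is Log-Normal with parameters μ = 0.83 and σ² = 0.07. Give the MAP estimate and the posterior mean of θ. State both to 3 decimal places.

MAP = 2.138, posterior mean = 2.375

Mode = exp(μ − σ²) = exp(0.76) = 2.138.
Mean = exp(μ + σ²/2) = exp(0.865) = 2.375.
The posterior is right-skewed, so the mean exceeds the mode.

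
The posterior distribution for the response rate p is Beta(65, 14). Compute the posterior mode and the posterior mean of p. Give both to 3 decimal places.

MAP = 0.831, posterior mean = 0.823

Mode = (65−1)/(65+14−2) = 64/77 = 0.831.
Mean = 65/(65+14) = 65/79 = 0.823.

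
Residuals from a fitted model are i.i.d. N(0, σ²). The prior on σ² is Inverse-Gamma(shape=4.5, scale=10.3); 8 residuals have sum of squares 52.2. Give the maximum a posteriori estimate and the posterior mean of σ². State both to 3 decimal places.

Posterior: Inverse-Gamma(shape = 4.5+8/2 = 8.5, scale = 10.3+52.2/2 = 36.4).
Mode = β/(α+1) = 36.4/9.5 = 3.832.
Mean = β/(α−1) = 36.4/7.5 = 4.853.
The posterior is right-skewed, so the mean exceeds the mode.

MAP = 3.832, posterior mean = 4.853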